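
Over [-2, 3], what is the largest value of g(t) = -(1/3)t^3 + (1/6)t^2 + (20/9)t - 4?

-223/162

Differentiating, g'(t) = -t^2 + (1/3)t + 20/9; which vanishes at t = -4/3 and t = 5/3.
Compare values at every candidate in [-2, 3]: g(-2) = -46/9; g(-4/3) = -476/81; g(5/3) = -223/162; g(3) = -29/6.
Hence the absolute maximum is -223/162 at t = 5/3.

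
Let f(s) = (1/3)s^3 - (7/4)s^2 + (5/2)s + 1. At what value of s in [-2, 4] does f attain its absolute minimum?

The derivative is s^2 - (7/2)s + 5/2, which vanishes at s = 1 and s = 5/2.
Candidates: f(-2) = -41/3; f(1) = 25/12; f(5/2) = 73/48; f(4) = 13/3.
The minimum over the interval is -41/3, attained at s = -2.

-2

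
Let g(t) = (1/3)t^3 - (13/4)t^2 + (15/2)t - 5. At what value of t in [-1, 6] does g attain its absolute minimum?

The derivative is t^2 - (13/2)t + 15/2, which vanishes at t = 3/2 and t = 5.
Evaluating at the critical points and endpoints: g(-1) = -193/12, g(3/2) = 1/16, g(5) = -85/12, g(6) = -5.
So the minimum is g(-1) = -193/12.

-1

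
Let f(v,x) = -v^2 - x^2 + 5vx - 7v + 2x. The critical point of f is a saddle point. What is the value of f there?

∂f/∂v = -2v + 5x - 7 = 0 and ∂f/∂x = 5v - 2x + 2 = 0, so (v, x) = (4/21, 31/21).
The Hessian has f_{vv} = -2, f_{xx} = -2, f_{vx} = 5, giving D = -21 < 0, so the point is a saddle point.
f(4/21, 31/21) = 17/21.

17/21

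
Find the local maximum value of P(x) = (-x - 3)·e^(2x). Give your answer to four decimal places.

By the product rule, P'(x) = (-2x - 7)·e^(2x). Since e^(2x) > 0, the only critical point is x = -7/2.
P''(-7/2) has the same sign as -2 < 0, so this is a local maximum.
P(-7/2) = (1/2)·e^(-7) ≈ 0.0005.

0.0005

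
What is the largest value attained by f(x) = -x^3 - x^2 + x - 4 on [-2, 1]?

-2

The derivative is -3x^2 - 2x + 1, which vanishes at x = -1 and x = 1/3.
Compare values at every candidate in [-2, 1]: f(-2) = -2; f(-1) = -5; f(1/3) = -103/27; f(1) = -5.
Hence the absolute maximum is -2 at x = -2.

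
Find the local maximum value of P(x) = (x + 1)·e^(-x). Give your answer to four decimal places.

Differentiating with the product rule gives P'(x) = (-x)·e^(-x). Since e^(-x) > 0, the only critical point is x = 0.
P''(0) has the same sign as -1 < 0, so this is a local maximum.
P(0) = (1)·e^(0) ≈ 1.0000.

1.0000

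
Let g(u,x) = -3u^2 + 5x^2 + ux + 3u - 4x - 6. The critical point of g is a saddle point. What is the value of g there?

-357/61

∂g/∂u = -6u + x + 3 = 0 and ∂g/∂x = u + 10x - 4 = 0, so (u, x) = (34/61, 21/61).
The Hessian has g_{uu} = -6, g_{xx} = 10, g_{ux} = 1, giving D = -61 < 0, so the point is a saddle point.
g(34/61, 21/61) = -357/61.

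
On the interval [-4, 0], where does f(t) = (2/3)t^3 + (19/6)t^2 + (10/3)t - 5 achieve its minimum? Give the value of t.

f'(t) = 2t^2 + (19/3)t + 10/3, which vanishes at t = -5/2 and t = -2/3.
Compare values at every candidate in [-4, 0]: f(-4) = -31/3,  f(-5/2) = -95/24,  f(-2/3) = -487/81,  f(0) = -5.
So the minimum is f(-4) = -31/3.

-4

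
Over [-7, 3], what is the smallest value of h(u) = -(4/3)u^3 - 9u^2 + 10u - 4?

-337/3

h'(u) = -4u^2 - 18u + 10, which vanishes at u = -5 and u = 1/2.
Evaluating at the critical points and endpoints: h(-7) = -173/3,  h(-5) = -337/3,  h(1/2) = -17/12,  h(3) = -91.
Hence the absolute minimum is -337/3 at u = -5.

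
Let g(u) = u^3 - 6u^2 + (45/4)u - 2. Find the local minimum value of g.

Critical points: g'(u) = 3u^2 - 12u + 45/4 vanishes at u = 3/2, 5/2.
g''(u) = 6u - 12. g''(3/2) = -3 < 0 ⇒ local maximum; g''(5/2) = 3 > 0 ⇒ local minimum.
So the local minimum value is g(5/2) = 17/4.

17/4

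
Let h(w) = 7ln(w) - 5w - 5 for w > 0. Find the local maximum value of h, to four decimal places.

-9.6447

h'(w) = 7/w − 5 = 0 gives w = 7/5.
h''(w) = -7/w², which is negative for w > 0, so this is a local maximum.
h(7/5) = 7·ln(7/5) - 7 - 5 ≈ -9.6447.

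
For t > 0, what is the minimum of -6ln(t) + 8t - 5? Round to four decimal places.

f'(t) = -6/t + 8 = 0 gives t = 3/4.
f''(t) = 6/t², which is positive for t > 0, so this is a local minimum.
f(3/4) = -6·ln(3/4) + 6 - 5 ≈ 2.7261.

2.7261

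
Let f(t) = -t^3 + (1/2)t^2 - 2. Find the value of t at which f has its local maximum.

f'(t) = -3t^2 + t = 0 at t = 0, 1/3.
Since f''(t) = -6t + 1, we get f''(0) = 1 > 0 ⇒ local minimum; f''(1/3) = -1 < 0 ⇒ local maximum.
So the local maximum value is f(1/3) = -107/54.

1/3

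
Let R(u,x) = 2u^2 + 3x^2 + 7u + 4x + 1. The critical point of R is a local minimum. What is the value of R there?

-155/24

∂R/∂u = 4u + 7 = 0 and ∂R/∂x = 6x + 4 = 0, so (u, x) = (-7/4, -2/3).
The Hessian has R_{uu} = 4, R_{xx} = 6, R_{ux} = 0, giving D = 24 > 0 with R_{uu} > 0, so the point is a local minimum.
R(-7/4, -2/3) = -155/24.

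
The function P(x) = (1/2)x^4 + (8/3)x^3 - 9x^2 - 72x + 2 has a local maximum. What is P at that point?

211/2

P'(x) = 2x^3 + 8x^2 - 18x - 72. Setting P'(x) = 0 gives x ∈ {-4, -3, 3}.
P''(x) = 6x^2 + 16x - 18. P''(-4) = 14 > 0 ⇒ local minimum; P''(-3) = -12 < 0 ⇒ local maximum; P''(3) = 84 > 0 ⇒ local minimum.
The local maximum is P(-3) = 211/2.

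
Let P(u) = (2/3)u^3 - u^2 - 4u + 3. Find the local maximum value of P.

P'(u) = 2u^2 - 2u - 4. Setting P'(u) = 0 gives u ∈ {-1, 2}.
P''(u) = 4u - 2. P''(-1) = -6 < 0 ⇒ local maximum; P''(2) = 6 > 0 ⇒ local minimum.
Thus P has its local maximum at u = -1, with value 16/3.

16/3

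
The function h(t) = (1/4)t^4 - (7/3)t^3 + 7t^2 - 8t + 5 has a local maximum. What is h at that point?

Critical points: h'(t) = t^3 - 7t^2 + 14t - 8 vanishes at t = 1, 2, 4.
h''(t) = 3t^2 - 14t + 14. h''(1) = 3 > 0 ⇒ local minimum; h''(2) = -2 < 0 ⇒ local maximum; h''(4) = 6 > 0 ⇒ local minimum.
So the local maximum value is h(2) = 7/3.

7/3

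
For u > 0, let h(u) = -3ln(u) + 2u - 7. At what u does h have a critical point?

h'(u) = -3/u + 2 = 0 gives u = 3/2.
h''(u) = 3/u², which is positive for u > 0, so this is a local minimum.
h(3/2) = -3·ln(3/2) + 3 - 7 ≈ -5.2164.

3/2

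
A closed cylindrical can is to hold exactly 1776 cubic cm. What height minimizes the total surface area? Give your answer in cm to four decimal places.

13.1256

With radius r and height h, πr²h = 1776 so h = 1776/(πr²), and S(r) = 2πr² + 2πrh = 2πr² + 2·1776/r.
S'(r) = 4πr − 2·1776/r² = 0 ⇒ r³ = 1776/(2π), so r ≈ 6.5628 and h = 2r ≈ 13.1256.
S''(r) = 4π + 4·1776/r³ > 0, so this is the minimum; S ≈ 811.8514.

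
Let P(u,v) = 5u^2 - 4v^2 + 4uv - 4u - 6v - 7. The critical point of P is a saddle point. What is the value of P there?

∂P/∂u = 10u + 4v - 4 = 0 and ∂P/∂v = 4u - 8v - 6 = 0, so (u, v) = (7/12, -11/24).
The Hessian has P_{uu} = 10, P_{vv} = -8, P_{uv} = 4, giving D = -96 < 0, so the point is a saddle point.
P(7/12, -11/24) = -163/24.

-163/24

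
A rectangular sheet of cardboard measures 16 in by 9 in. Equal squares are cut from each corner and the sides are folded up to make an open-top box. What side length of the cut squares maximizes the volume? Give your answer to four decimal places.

1.8513

With cut size x, the volume is V(x) = x(16 − 2x)(9 − 2x) for 0 < x < 4.5.
V'(x) = 12x^2 − 100x + 144. Setting V'(x) = 0 gives x ≈ 1.8513 (the root in (0, 4.5)).
V''(x) = 24x − 100 is negative there, so this is the maximum; V ≈ 120.6015.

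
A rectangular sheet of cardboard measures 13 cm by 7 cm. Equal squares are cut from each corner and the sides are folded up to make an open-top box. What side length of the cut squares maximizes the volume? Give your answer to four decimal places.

With cut size x, the volume is V(x) = x(13 − 2x)(7 − 2x) for 0 < x < 3.5.
V'(x) = 12x^2 − 80x + 91. Setting V'(x) = 0 gives x ≈ 1.4551 (the root in (0, 3.5)).
V''(x) = 24x − 80 is negative there, so this is the maximum; V ≈ 60.0451.

1.4551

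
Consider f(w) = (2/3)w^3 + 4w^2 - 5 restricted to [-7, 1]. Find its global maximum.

49/3

The derivative is 2w^2 + 8w, which vanishes at w = -4 and w = 0.
Evaluating at the critical points and endpoints: f(-7) = -113/3; f(-4) = 49/3; f(0) = -5; f(1) = -1/3.
Hence the absolute maximum is 49/3 at w = -4.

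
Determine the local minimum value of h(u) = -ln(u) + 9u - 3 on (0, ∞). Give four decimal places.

h'(u) = -1/u + 9 = 0 gives u = 1/9.
h''(u) = 1/u², which is positive for u > 0, so this is a local minimum.
h(1/9) = -1·ln(1/9) + 1 - 3 ≈ 0.1972.

0.1972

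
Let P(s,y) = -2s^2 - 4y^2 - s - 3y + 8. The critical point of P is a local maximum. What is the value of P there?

139/16

∂P/∂s = -4s - 1 = 0 and ∂P/∂y = -8y - 3 = 0, so (s, y) = (-1/4, -3/8).
The Hessian has P_{ss} = -4, P_{yy} = -8, P_{sy} = 0, giving D = 32 > 0 with P_{ss} < 0, so the point is a local maximum.
P(-1/4, -3/8) = 139/16.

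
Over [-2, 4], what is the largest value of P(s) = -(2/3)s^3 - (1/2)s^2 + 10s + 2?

44/3

P'(s) = -2s^2 - s + 10, whose only zero in [-2, 4] is s = 2.
Compare values at every candidate in [-2, 4]: P(-2) = -44/3; P(2) = 44/3; P(4) = -26/3.
The maximum over the interval is 44/3, attained at s = 2.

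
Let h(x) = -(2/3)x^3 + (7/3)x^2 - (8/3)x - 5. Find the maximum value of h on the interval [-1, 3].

Differentiating, h'(x) = -2x^2 + (14/3)x - 8/3; which vanishes at x = 1 and x = 4/3.
Evaluating at the critical points and endpoints: h(-1) = 2/3; h(1) = -6; h(4/3) = -485/81; h(3) = -10.
The maximum over the interval is 2/3, attained at x = -1.

2/3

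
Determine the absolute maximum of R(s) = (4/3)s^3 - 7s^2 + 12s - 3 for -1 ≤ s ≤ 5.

146/3

The derivative is 4s^2 - 14s + 12, which vanishes at s = 3/2 and s = 2.
Compare values at every candidate in [-1, 5]: R(-1) = -70/3; R(3/2) = 15/4; R(2) = 11/3; R(5) = 146/3.
The maximum over the interval is 146/3, attained at s = 5.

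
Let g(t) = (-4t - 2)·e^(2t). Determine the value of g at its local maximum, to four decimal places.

g'(t) = (-4)·e^(2t) + (-4t - 2)·2·e^(2t) = (-8t - 8)·e^(2t). Since e^(2t) > 0, the only critical point is t = -1.
g''(-1) has the same sign as -8 < 0, so this is a local maximum.
g(-1) = (2)·e^(-2) ≈ 0.2707.

0.2707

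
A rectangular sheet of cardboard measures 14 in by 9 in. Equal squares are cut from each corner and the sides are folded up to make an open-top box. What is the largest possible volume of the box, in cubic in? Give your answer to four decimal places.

With cut size x, the volume is V(x) = x(14 − 2x)(9 − 2x) for 0 < x < 4.5.
V'(x) = 12x^2 − 92x + 126. Setting V'(x) = 0 gives x ≈ 1.7853 (the root in (0, 4.5)).
V''(x) = 24x − 92 is negative there, so this is the maximum; V ≈ 101.0933.

101.0933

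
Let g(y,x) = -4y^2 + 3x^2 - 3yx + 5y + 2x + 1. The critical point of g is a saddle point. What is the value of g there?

∂g/∂y = -8y - 3x + 5 = 0 and ∂g/∂x = -3y + 6x + 2 = 0, so (y, x) = (12/19, -1/57).
The Hessian has g_{yy} = -8, g_{xx} = 6, g_{yx} = -3, giving D = -57 < 0, so the point is a saddle point.
g(12/19, -1/57) = 146/57.

146/57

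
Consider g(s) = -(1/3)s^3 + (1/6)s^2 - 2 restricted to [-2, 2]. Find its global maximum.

The derivative is -s^2 + (1/3)s, which vanishes at s = 0 and s = 1/3.
Candidates: g(-2) = 4/3; g(0) = -2; g(1/3) = -323/162; g(2) = -4.
Hence the absolute maximum is 4/3 at s = -2.

4/3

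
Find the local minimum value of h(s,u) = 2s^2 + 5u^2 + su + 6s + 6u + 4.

∂h/∂s = 4s + u + 6 = 0 and ∂h/∂u = s + 10u + 6 = 0, so (s, u) = (-18/13, -6/13).
The Hessian has h_{ss} = 4, h_{uu} = 10, h_{su} = 1, giving D = 39 > 0 with h_{ss} > 0, so the point is a local minimum.
h(-18/13, -6/13) = -20/13.

-20/13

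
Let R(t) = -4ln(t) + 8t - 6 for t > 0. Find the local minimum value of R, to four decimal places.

0.7726

R'(t) = -4/t + 8 = 0 gives t = 1/2.
R''(t) = 4/t², which is positive for t > 0, so this is a local minimum.
R(1/2) = -4·ln(1/2) + 4 - 6 ≈ 0.7726.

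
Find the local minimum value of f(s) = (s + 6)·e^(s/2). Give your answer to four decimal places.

f'(s) = 1·e^(s/2) + (s + 6)·(1/2)·e^(s/2) = ((1/2)s + 4)·e^(s/2). Since e^(s/2) > 0, the only critical point is s = -8.
f''(-8) has the same sign as 1/2 > 0, so this is a local minimum.
f(-8) = (-2)·e^(-4) ≈ -0.0366.

-0.0366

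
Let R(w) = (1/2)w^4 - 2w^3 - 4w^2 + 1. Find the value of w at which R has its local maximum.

R'(w) = 2w^3 - 6w^2 - 8w. Setting R'(w) = 0 gives w ∈ {-1, 0, 4}.
R''(w) = 6w^2 - 12w - 8. R''(-1) = 10 > 0 ⇒ local minimum; R''(0) = -8 < 0 ⇒ local maximum; R''(4) = 40 > 0 ⇒ local minimum.
The local maximum is R(0) = 1.

0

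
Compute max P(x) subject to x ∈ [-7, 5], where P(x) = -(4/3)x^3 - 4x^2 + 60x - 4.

104

The derivative is -4x^2 - 8x + 60, which vanishes at x = -5 and x = 3.
Compare values at every candidate in [-7, 5]: P(-7) = -488/3; P(-5) = -712/3; P(3) = 104; P(5) = 88/3.
Hence the absolute maximum is 104 at x = 3.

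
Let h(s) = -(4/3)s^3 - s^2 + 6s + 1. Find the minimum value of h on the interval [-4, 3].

h'(s) = -4s^2 - 2s + 6, which vanishes at s = -3/2 and s = 1.
Candidates: h(-4) = 139/3, h(-3/2) = -23/4, h(1) = 14/3, h(3) = -26.
Hence the absolute minimum is -26 at s = 3.

-26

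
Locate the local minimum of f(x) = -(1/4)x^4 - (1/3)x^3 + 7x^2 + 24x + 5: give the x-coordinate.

-2

Critical points: f'(x) = -x^3 - x^2 + 14x + 24 vanishes at x = -3, -2, 4.
f''(x) = -3x^2 - 2x + 14. f''(-3) = -7 < 0 ⇒ local maximum; f''(-2) = 6 > 0 ⇒ local minimum; f''(4) = -42 < 0 ⇒ local maximum.
Thus f has its local minimum at x = -2, with value -49/3.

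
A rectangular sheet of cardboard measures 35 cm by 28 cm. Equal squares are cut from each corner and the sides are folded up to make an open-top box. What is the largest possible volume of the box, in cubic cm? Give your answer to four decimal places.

With cut size x, the volume is V(x) = x(35 − 2x)(28 − 2x) for 0 < x < 14.
V'(x) = 12x^2 − 252x + 980. Setting V'(x) = 0 gives x ≈ 5.1537 (the root in (0, 14)).
V''(x) = 24x − 252 is negative there, so this is the maximum; V ≈ 2251.5294.

2251.5294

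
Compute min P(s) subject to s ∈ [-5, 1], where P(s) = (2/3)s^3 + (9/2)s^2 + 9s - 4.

-119/6

Differentiating, P'(s) = 2s^2 + 9s + 9; which vanishes at s = -3 and s = -3/2.
Compare values at every candidate in [-5, 1]: P(-5) = -119/6,  P(-3) = -17/2,  P(-3/2) = -77/8,  P(1) = 61/6.
The minimum over the interval is -119/6, attained at s = -5.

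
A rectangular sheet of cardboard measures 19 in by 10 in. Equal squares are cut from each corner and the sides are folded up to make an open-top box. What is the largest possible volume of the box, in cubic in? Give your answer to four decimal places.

With cut size x, the volume is V(x) = x(19 − 2x)(10 − 2x) for 0 < x < 5.
V'(x) = 12x^2 − 116x + 190. Setting V'(x) = 0 gives x ≈ 2.0897 (the root in (0, 5)).
V''(x) = 24x − 116 is negative there, so this is the maximum; V ≈ 180.2675.

180.2675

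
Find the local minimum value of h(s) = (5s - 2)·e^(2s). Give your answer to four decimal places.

By the product rule, h'(s) = (10s + 1)·e^(2s). Since e^(2s) > 0, the only critical point is s = -1/10.
h''(-1/10) has the same sign as 10 > 0, so this is a local minimum.
h(-1/10) = (-5/2)·e^(-1/5) ≈ -2.0468.

-2.0468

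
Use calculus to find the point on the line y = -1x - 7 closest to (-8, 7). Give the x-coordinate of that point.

-11

Minimize D(x)^2 = (x + 8)^2 + (-x - 14)^2.
d/dx[D^2] = 2(x + 8) + 2·(-1)·(-x - 14) = 0 ⇒ x = -11.
Then y = 4 and the distance is √(18) ≈ 4.2426.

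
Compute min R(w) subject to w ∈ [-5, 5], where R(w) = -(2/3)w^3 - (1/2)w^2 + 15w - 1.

-65/2

R'(w) = -2w^2 - w + 15, which vanishes at w = -3 and w = 5/2.
Candidates: R(-5) = -31/6, R(-3) = -65/2, R(5/2) = 551/24, R(5) = -131/6.
So the minimum is R(-3) = -65/2.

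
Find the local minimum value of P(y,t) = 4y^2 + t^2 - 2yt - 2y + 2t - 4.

-5

∂P/∂y = 8y - 2t - 2 = 0 and ∂P/∂t = -2y + 2t + 2 = 0, so (y, t) = (0, -1).
The Hessian has P_{yy} = 8, P_{tt} = 2, P_{yt} = -2, giving D = 12 > 0 with P_{yy} > 0, so the point is a local minimum.
P(0, -1) = -5.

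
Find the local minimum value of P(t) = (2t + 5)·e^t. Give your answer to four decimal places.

Differentiating with the product rule gives P'(t) = (2t + 7)·e^t. Since e^t > 0, the only critical point is t = -7/2.
P''(-7/2) has the same sign as 2 > 0, so this is a local minimum.
P(-7/2) = (-2)·e^(-7/2) ≈ -0.0604.

-0.0604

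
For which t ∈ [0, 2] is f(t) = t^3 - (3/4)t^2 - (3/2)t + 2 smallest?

The derivative is 3t^2 - (3/2)t - 3/2, whose only zero in [0, 2] is t = 1.
Compare values at every candidate in [0, 2]: f(0) = 2; f(1) = 3/4; f(2) = 4.
So the minimum is f(1) = 3/4.

1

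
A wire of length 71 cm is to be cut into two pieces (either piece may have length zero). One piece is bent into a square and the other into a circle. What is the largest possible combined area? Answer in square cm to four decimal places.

401.1500

Let x be the length used for the square. Square side x/4; circle radius (71−x)/(2π).
A(x) = (x/4)² + π·((71−x)/(2π))² = x²/16 + (71−x)²/(4π) for 0 ≤ x ≤ 71. A'(x) = x/8 − (71−x)/(2π) = 0 gives x = 4·71/(π+4) ≈ 39.7670.
A'' > 0, so the interior critical point is a minimum; the maximum is at an endpoint. A(0) = 401.1500 and A(71) = 315.0625, so the largest area is 401.1500.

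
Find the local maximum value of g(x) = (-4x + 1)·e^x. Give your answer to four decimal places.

1.8895

g'(x) = (-4)·e^x + (-4x + 1)·1·e^x = (-4x - 3)·e^x. Since e^x > 0, the only critical point is x = -3/4.
g''(-3/4) has the same sign as -4 < 0, so this is a local maximum.
g(-3/4) = (4)·e^(-3/4) ≈ 1.8895.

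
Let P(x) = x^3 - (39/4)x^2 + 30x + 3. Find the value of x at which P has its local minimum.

4

P'(x) = 3x^2 - (39/2)x + 30. Setting P'(x) = 0 gives x ∈ {5/2, 4}.
Since P''(x) = 6x - 39/2, we get P''(5/2) = -9/2 < 0 ⇒ local maximum; P''(4) = 9/2 > 0 ⇒ local minimum.
So the local minimum value is P(4) = 31.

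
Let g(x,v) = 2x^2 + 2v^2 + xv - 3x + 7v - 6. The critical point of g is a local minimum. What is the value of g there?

-227/15

∂g/∂x = 4x + v - 3 = 0 and ∂g/∂v = x + 4v + 7 = 0, so (x, v) = (19/15, -31/15).
The Hessian has g_{xx} = 4, g_{vv} = 4, g_{xv} = 1, giving D = 15 > 0 with g_{xx} > 0, so the point is a local minimum.
g(19/15, -31/15) = -227/15.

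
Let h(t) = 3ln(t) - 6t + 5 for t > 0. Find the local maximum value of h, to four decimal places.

h'(t) = 3/t − 6 = 0 gives t = 1/2.
h''(t) = -3/t², which is negative for t > 0, so this is a local maximum.
h(1/2) = 3·ln(1/2) - 3 + 5 ≈ -0.0794.

-0.0794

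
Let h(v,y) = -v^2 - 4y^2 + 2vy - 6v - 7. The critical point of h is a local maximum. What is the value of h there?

∂h/∂v = -2v + 2y - 6 = 0 and ∂h/∂y = 2v - 8y = 0, so (v, y) = (-4, -1).
The Hessian has h_{vv} = -2, h_{yy} = -8, h_{vy} = 2, giving D = 12 > 0 with h_{vv} < 0, so the point is a local maximum.
h(-4, -1) = 5.

5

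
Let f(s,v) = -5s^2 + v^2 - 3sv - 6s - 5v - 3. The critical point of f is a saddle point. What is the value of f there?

-86/29

∂f/∂s = -10s - 3v - 6 = 0 and ∂f/∂v = -3s + 2v - 5 = 0, so (s, v) = (-27/29, 32/29).
The Hessian has f_{ss} = -10, f_{vv} = 2, f_{sv} = -3, giving D = -29 < 0, so the point is a saddle point.
f(-27/29, 32/29) = -86/29.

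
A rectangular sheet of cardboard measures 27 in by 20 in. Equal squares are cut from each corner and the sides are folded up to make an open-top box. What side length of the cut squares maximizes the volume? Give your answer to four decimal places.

3.7884

With cut size x, the volume is V(x) = x(27 − 2x)(20 − 2x) for 0 < x < 10.
V'(x) = 12x^2 − 188x + 540. Setting V'(x) = 0 gives x ≈ 3.7884 (the root in (0, 10)).
V''(x) = 24x − 188 is negative there, so this is the maximum; V ≈ 914.1345.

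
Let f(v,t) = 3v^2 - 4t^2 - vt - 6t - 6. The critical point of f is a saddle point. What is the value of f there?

∂f/∂v = 6v - t = 0 and ∂f/∂t = -v - 8t - 6 = 0, so (v, t) = (-6/49, -36/49).
The Hessian has f_{vv} = 6, f_{tt} = -8, f_{vt} = -1, giving D = -49 < 0, so the point is a saddle point.
f(-6/49, -36/49) = -186/49.

-186/49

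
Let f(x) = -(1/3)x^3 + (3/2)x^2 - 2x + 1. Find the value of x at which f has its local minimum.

1

f'(x) = -x^2 + 3x - 2 = 0 at x = 1, 2.
Second-derivative test with f''(x) = -2x + 3: f''(1) = 1 > 0 ⇒ local minimum; f''(2) = -1 < 0 ⇒ local maximum.
So the local minimum value is f(1) = 1/6.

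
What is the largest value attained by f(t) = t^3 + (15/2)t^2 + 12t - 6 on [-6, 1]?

Differentiating, f'(t) = 3t^2 + 15t + 12; which vanishes at t = -4 and t = -1.
Evaluating at the critical points and endpoints: f(-6) = -24; f(-4) = 2; f(-1) = -23/2; f(1) = 29/2.
The maximum over the interval is 29/2, attained at t = 1.

29/2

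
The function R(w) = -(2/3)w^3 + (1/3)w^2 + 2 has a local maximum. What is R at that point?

R'(w) = -2w^2 + (2/3)w. Setting R'(w) = 0 gives w ∈ {0, 1/3}.
Second-derivative test with R''(w) = -4w + 2/3: R''(0) = 2/3 > 0 ⇒ local minimum; R''(1/3) = -2/3 < 0 ⇒ local maximum.
Thus R has its local maximum at w = 1/3, with value 163/81.

163/81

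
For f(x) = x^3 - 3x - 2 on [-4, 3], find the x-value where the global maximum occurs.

f'(x) = 3x^2 - 3, which vanishes at x = -1 and x = 1.
Compare values at every candidate in [-4, 3]: f(-4) = -54, f(-1) = 0, f(1) = -4, f(3) = 16.
The maximum over the interval is 16, attained at x = 3.

3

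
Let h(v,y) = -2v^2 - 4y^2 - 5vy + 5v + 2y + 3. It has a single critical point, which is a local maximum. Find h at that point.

79/7

∂h/∂v = -4v - 5y + 5 = 0 and ∂h/∂y = -5v - 8y + 2 = 0, so (v, y) = (30/7, -17/7).
The Hessian has h_{vv} = -4, h_{yy} = -8, h_{vy} = -5, giving D = 7 > 0 with h_{vv} < 0, so the point is a local maximum.
h(30/7, -17/7) = 79/7.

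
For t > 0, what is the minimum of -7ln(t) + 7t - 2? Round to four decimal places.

5.0000

R'(t) = -7/t + 7 = 0 gives t = 1.
R''(t) = 7/t², which is positive for t > 0, so this is a local minimum.
R(1) = -7·ln(1) + 7 - 2 ≈ 5.0000.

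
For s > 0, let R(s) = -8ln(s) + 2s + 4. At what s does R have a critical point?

4

R'(s) = -8/s + 2 = 0 gives s = 4.
R''(s) = 8/s², which is positive for s > 0, so this is a local minimum.
R(4) = -8·ln(4) + 8 + 4 ≈ 0.9096.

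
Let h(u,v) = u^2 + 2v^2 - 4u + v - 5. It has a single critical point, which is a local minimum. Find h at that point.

∂h/∂u = 2u - 4 = 0 and ∂h/∂v = 4v + 1 = 0, so (u, v) = (2, -1/4).
The Hessian has h_{uu} = 2, h_{vv} = 4, h_{uv} = 0, giving D = 8 > 0 with h_{uu} > 0, so the point is a local minimum.
h(2, -1/4) = -73/8.

-73/8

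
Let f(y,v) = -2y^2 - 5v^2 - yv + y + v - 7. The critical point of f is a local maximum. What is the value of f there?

-89/13

∂f/∂y = -4y - v + 1 = 0 and ∂f/∂v = -y - 10v + 1 = 0, so (y, v) = (3/13, 1/13).
The Hessian has f_{yy} = -4, f_{vv} = -10, f_{yv} = -1, giving D = 39 > 0 with f_{yy} < 0, so the point is a local maximum.
f(3/13, 1/13) = -89/13.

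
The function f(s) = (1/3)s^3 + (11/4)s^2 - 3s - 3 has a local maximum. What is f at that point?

f'(s) = s^2 + (11/2)s - 3 = 0 at s = -6, 1/2.
Second-derivative test with f''(s) = 2s + 11/2: f''(-6) = -13/2 < 0 ⇒ local maximum; f''(1/2) = 13/2 > 0 ⇒ local minimum.
So the local maximum value is f(-6) = 42.

42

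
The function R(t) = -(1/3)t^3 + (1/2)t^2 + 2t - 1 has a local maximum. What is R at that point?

R'(t) = -t^2 + t + 2. Setting R'(t) = 0 gives t ∈ {-1, 2}.
Second-derivative test with R''(t) = -2t + 1: R''(-1) = 3 > 0 ⇒ local minimum; R''(2) = -3 < 0 ⇒ local maximum.
So the local maximum value is R(2) = 7/3.

7/3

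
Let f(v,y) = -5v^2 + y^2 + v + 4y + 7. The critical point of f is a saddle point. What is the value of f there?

61/20

∂f/∂v = -10v + 1 = 0 and ∂f/∂y = 2y + 4 = 0, so (v, y) = (1/10, -2).
The Hessian has f_{vv} = -10, f_{yy} = 2, f_{vy} = 0, giving D = -20 < 0, so the point is a saddle point.
f(1/10, -2) = 61/20.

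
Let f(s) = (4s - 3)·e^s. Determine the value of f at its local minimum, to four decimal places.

f'(s) = 4·e^s + (4s - 3)·1·e^s = (4s + 1)·e^s. Since e^s > 0, the only critical point is s = -1/4.
f''(-1/4) has the same sign as 4 > 0, so this is a local minimum.
f(-1/4) = (-4)·e^(-1/4) ≈ -3.1152.

-3.1152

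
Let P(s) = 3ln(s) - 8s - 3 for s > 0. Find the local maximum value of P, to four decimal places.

-8.9425

P'(s) = 3/s − 8 = 0 gives s = 3/8.
P''(s) = -3/s², which is negative for s > 0, so this is a local maximum.
P(3/8) = 3·ln(3/8) - 3 - 3 ≈ -8.9425.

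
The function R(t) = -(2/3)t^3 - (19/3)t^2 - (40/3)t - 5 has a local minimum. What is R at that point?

R'(t) = -2t^2 - (38/3)t - 40/3. Setting R'(t) = 0 gives t ∈ {-5, -4/3}.
R''(t) = -4t - 38/3. R''(-5) = 22/3 > 0 ⇒ local minimum; R''(-4/3) = -22/3 < 0 ⇒ local maximum.
So the local minimum value is R(-5) = -40/3.

-40/3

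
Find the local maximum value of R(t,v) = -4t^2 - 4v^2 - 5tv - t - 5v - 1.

∂R/∂t = -8t - 5v - 1 = 0 and ∂R/∂v = -5t - 8v - 5 = 0, so (t, v) = (17/39, -35/39).
The Hessian has R_{tt} = -8, R_{vv} = -8, R_{tv} = -5, giving D = 39 > 0 with R_{tt} < 0, so the point is a local maximum.
R(17/39, -35/39) = 40/39.

40/39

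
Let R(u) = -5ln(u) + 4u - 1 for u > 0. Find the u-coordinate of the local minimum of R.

5/4

R'(u) = -5/u + 4 = 0 gives u = 5/4.
R''(u) = 5/u², which is positive for u > 0, so this is a local minimum.
R(5/4) = -5·ln(5/4) + 5 - 1 ≈ 2.8843.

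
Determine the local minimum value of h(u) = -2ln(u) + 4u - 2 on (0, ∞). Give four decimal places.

1.3863

h'(u) = -2/u + 4 = 0 gives u = 1/2.
h''(u) = 2/u², which is positive for u > 0, so this is a local minimum.
h(1/2) = -2·ln(1/2) + 2 - 2 ≈ 1.3863.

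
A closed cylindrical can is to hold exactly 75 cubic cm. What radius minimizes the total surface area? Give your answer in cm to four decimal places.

2.2854

With radius r and height h, πr²h = 75 so h = 75/(πr²), and S(r) = 2πr² + 2πrh = 2πr² + 2·75/r.
S'(r) = 4πr − 2·75/r² = 0 ⇒ r³ = 75/(2π), so r ≈ 2.2854 and h = 2r ≈ 4.5708.
S''(r) = 4π + 4·75/r³ > 0, so this is the minimum; S ≈ 98.4514.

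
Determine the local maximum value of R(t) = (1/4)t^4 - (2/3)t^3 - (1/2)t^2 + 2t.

R'(t) = t^3 - 2t^2 - t + 2. Setting R'(t) = 0 gives t ∈ {-1, 1, 2}.
Second-derivative test with R''(t) = 3t^2 - 4t - 1: R''(-1) = 6 > 0 ⇒ local minimum; R''(1) = -2 < 0 ⇒ local maximum; R''(2) = 3 > 0 ⇒ local minimum.
The local maximum is R(1) = 13/12.

13/12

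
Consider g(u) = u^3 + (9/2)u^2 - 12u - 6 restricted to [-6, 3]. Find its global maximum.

50

g'(u) = 3u^2 + 9u - 12, which vanishes at u = -4 and u = 1.
Evaluating at the critical points and endpoints: g(-6) = 12; g(-4) = 50; g(1) = -25/2; g(3) = 51/2.
Hence the absolute maximum is 50 at u = -4.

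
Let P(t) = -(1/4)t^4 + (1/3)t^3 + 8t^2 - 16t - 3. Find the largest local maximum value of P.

311/3

P'(t) = -t^3 + t^2 + 16t - 16 = 0 at t = -4, 1, 4.
Second-derivative test with P''(t) = -3t^2 + 2t + 16: P''(-4) = -40 < 0 ⇒ local maximum; P''(1) = 15 > 0 ⇒ local minimum; P''(4) = -24 < 0 ⇒ local maximum.
The largest local maximum is P(-4) = 311/3.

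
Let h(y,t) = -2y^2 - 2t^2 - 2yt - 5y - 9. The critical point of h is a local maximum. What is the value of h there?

-29/6

∂h/∂y = -4y - 2t - 5 = 0 and ∂h/∂t = -2y - 4t = 0, so (y, t) = (-5/3, 5/6).
The Hessian has h_{yy} = -4, h_{tt} = -4, h_{yt} = -2, giving D = 12 > 0 with h_{yy} < 0, so the point is a local maximum.
h(-5/3, 5/6) = -29/6.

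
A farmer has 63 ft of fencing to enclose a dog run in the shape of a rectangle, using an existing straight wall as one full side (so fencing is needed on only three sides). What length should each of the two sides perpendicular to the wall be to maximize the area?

Let the sides perpendicular to the wall have length x and the parallel side y, so 2x + y = 63 and the area is A = xy = x(63 − 2x).
A'(x) = 63 − 4x = 0 gives x = 63/4, and A''(x) = −4 < 0 confirms a maximum.
Then y = 63 − 2·63/4 = 63/2 and A = 3969/8.

63/4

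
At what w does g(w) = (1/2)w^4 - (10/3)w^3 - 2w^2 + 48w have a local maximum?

3

g'(w) = 2w^3 - 10w^2 - 4w + 48. Setting g'(w) = 0 gives w ∈ {-2, 3, 4}.
Since g''(w) = 6w^2 - 20w - 4, we get g''(-2) = 60 > 0 ⇒ local minimum; g''(3) = -10 < 0 ⇒ local maximum; g''(4) = 12 > 0 ⇒ local minimum.
Thus g has its local maximum at w = 3, with value 153/2.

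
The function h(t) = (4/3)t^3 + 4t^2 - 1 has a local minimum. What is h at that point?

Critical points: h'(t) = 4t^2 + 8t vanishes at t = -2, 0.
Since h''(t) = 8t + 8, we get h''(-2) = -8 < 0 ⇒ local maximum; h''(0) = 8 > 0 ⇒ local minimum.
The local minimum is h(0) = -1.

-1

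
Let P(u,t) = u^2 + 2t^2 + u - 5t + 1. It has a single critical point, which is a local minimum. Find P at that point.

∂P/∂u = 2u + 1 = 0 and ∂P/∂t = 4t - 5 = 0, so (u, t) = (-1/2, 5/4).
The Hessian has P_{uu} = 2, P_{tt} = 4, P_{ut} = 0, giving D = 8 > 0 with P_{uu} > 0, so the point is a local minimum.
P(-1/2, 5/4) = -19/8.

-19/8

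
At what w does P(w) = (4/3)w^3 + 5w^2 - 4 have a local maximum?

-5/2

Critical points: P'(w) = 4w^2 + 10w vanishes at w = -5/2, 0.
Second-derivative test with P''(w) = 8w + 10: P''(-5/2) = -10 < 0 ⇒ local maximum; P''(0) = 10 > 0 ⇒ local minimum.
Thus P has its local maximum at w = -5/2, with value 77/12.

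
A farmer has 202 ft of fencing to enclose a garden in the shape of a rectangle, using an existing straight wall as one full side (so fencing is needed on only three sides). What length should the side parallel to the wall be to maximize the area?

101

Let the sides perpendicular to the wall have length x and the parallel side y, so 2x + y = 202 and the area is A = xy = x(202 − 2x).
A'(x) = 202 − 4x = 0 gives x = 101/2, and A''(x) = −4 < 0 confirms a maximum.
Then y = 202 − 2·101/2 = 101 and A = 10201/2.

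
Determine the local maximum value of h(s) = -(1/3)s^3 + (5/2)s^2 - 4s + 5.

Critical points: h'(s) = -s^2 + 5s - 4 vanishes at s = 1, 4.
h''(s) = -2s + 5. h''(1) = 3 > 0 ⇒ local minimum; h''(4) = -3 < 0 ⇒ local maximum.
Thus h has its local maximum at s = 4, with value 23/3.

23/3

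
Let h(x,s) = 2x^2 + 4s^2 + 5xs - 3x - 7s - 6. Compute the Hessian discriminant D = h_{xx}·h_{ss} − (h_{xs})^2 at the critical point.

∂h/∂x = 4x + 5s - 3 = 0 and ∂h/∂s = 5x + 8s - 7 = 0, so (x, s) = (-11/7, 13/7).
The Hessian has h_{xx} = 4, h_{ss} = 8, h_{xs} = 5, giving D = 7 > 0 with h_{xx} > 0, so the point is a local minimum.
D = (4)·(8) − (5)^2 = 7.

7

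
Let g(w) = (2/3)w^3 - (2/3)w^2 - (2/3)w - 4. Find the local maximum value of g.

-314/81

g'(w) = 2w^2 - (4/3)w - 2/3. Setting g'(w) = 0 gives w ∈ {-1/3, 1}.
Since g''(w) = 4w - 4/3, we get g''(-1/3) = -8/3 < 0 ⇒ local maximum; g''(1) = 8/3 > 0 ⇒ local minimum.
Thus g has its local maximum at w = -1/3, with value -314/81.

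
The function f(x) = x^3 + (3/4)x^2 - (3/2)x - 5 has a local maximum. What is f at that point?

-15/4

f'(x) = 3x^2 + (3/2)x - 3/2. Setting f'(x) = 0 gives x ∈ {-1, 1/2}.
f''(x) = 6x + 3/2. f''(-1) = -9/2 < 0 ⇒ local maximum; f''(1/2) = 9/2 > 0 ⇒ local minimum.
The local maximum is f(-1) = -15/4.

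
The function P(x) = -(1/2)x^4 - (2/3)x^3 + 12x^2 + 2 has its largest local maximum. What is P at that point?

326/3

Critical points: P'(x) = -2x^3 - 2x^2 + 24x vanishes at x = -4, 0, 3.
Second-derivative test with P''(x) = -6x^2 - 4x + 24: P''(-4) = -56 < 0 ⇒ local maximum; P''(0) = 24 > 0 ⇒ local minimum; P''(3) = -42 < 0 ⇒ local maximum.
The largest local maximum is P(-4) = 326/3.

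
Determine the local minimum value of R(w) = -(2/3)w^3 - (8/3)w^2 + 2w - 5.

Critical points: R'(w) = -2w^2 - (16/3)w + 2 vanishes at w = -3, 1/3.
R''(w) = -4w - 16/3. R''(-3) = 20/3 > 0 ⇒ local minimum; R''(1/3) = -20/3 < 0 ⇒ local maximum.
The local minimum is R(-3) = -17.

-17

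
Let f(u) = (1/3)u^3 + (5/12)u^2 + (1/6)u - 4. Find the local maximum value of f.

-193/48

Critical points: f'(u) = u^2 + (5/6)u + 1/6 vanishes at u = -1/2, -1/3.
Since f''(u) = 2u + 5/6, we get f''(-1/2) = -1/6 < 0 ⇒ local maximum; f''(-1/3) = 1/6 > 0 ⇒ local minimum.
So the local maximum value is f(-1/2) = -193/48.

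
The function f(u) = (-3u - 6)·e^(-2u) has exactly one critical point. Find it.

-3/2

Differentiating with the product rule gives f'(u) = (6u + 9)·e^(-2u). Since e^(-2u) > 0, the only critical point is u = -3/2.
f''(-3/2) has the same sign as 6 > 0, so this is a local minimum.
f(-3/2) = (-3/2)·e^(3) ≈ -30.1283.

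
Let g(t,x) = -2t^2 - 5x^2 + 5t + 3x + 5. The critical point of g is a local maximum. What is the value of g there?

343/40

∂g/∂t = -4t + 5 = 0 and ∂g/∂x = -10x + 3 = 0, so (t, x) = (5/4, 3/10).
The Hessian has g_{tt} = -4, g_{xx} = -10, g_{tx} = 0, giving D = 40 > 0 with g_{tt} < 0, so the point is a local maximum.
g(5/4, 3/10) = 343/40.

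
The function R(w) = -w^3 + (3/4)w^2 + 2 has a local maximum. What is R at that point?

33/16

Critical points: R'(w) = -3w^2 + (3/2)w vanishes at w = 0, 1/2.
Since R''(w) = -6w + 3/2, we get R''(0) = 3/2 > 0 ⇒ local minimum; R''(1/2) = -3/2 < 0 ⇒ local maximum.
So the local maximum value is R(1/2) = 33/16.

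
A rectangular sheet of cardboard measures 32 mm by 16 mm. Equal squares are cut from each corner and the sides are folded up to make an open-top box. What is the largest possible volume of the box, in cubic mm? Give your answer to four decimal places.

788.2756

With cut size x, the volume is V(x) = x(32 − 2x)(16 − 2x) for 0 < x < 8.
V'(x) = 12x^2 − 192x + 512. Setting V'(x) = 0 gives x ≈ 3.3812 (the root in (0, 8)).
V''(x) = 24x − 192 is negative there, so this is the maximum; V ≈ 788.2756.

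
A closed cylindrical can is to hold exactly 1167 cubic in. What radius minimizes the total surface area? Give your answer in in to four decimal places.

5.7055

With radius r and height h, πr²h = 1167 so h = 1167/(πr²), and S(r) = 2πr² + 2πrh = 2πr² + 2·1167/r.
S'(r) = 4πr − 2·1167/r² = 0 ⇒ r³ = 1167/(2π), so r ≈ 5.7055 and h = 2r ≈ 11.4111.
S''(r) = 4π + 4·1167/r³ > 0, so this is the minimum; S ≈ 613.6138.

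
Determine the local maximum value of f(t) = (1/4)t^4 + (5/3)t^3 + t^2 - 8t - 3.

f'(t) = t^3 + 5t^2 + 2t - 8. Setting f'(t) = 0 gives t ∈ {-4, -2, 1}.
Since f''(t) = 3t^2 + 10t + 2, we get f''(-4) = 10 > 0 ⇒ local minimum; f''(-2) = -6 < 0 ⇒ local maximum; f''(1) = 15 > 0 ⇒ local minimum.
Thus f has its local maximum at t = -2, with value 23/3.

23/3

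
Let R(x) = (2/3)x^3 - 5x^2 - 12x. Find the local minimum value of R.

-108

Critical points: R'(x) = 2x^2 - 10x - 12 vanishes at x = -1, 6.
R''(x) = 4x - 10. R''(-1) = -14 < 0 ⇒ local maximum; R''(6) = 14 > 0 ⇒ local minimum.
Thus R has its local minimum at x = 6, with value -108.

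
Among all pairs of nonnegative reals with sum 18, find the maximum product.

81

With x + y = 18, the product is P(x) = x(18 − x).
P'(x) = 18 − 2x = 0 gives x = 9; P'' = −2 < 0, so this is the maximum.
P = 9·9 = 81.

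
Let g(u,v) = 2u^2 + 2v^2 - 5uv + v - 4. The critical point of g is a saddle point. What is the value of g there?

∂g/∂u = 4u - 5v = 0 and ∂g/∂v = -5u + 4v + 1 = 0, so (u, v) = (5/9, 4/9).
The Hessian has g_{uu} = 4, g_{vv} = 4, g_{uv} = -5, giving D = -9 < 0, so the point is a saddle point.
g(5/9, 4/9) = -34/9.

-34/9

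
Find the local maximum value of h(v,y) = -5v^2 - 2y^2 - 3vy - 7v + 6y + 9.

683/31

∂h/∂v = -10v - 3y - 7 = 0 and ∂h/∂y = -3v - 4y + 6 = 0, so (v, y) = (-46/31, 81/31).
The Hessian has h_{vv} = -10, h_{yy} = -4, h_{vy} = -3, giving D = 31 > 0 with h_{vv} < 0, so the point is a local maximum.
h(-46/31, 81/31) = 683/31.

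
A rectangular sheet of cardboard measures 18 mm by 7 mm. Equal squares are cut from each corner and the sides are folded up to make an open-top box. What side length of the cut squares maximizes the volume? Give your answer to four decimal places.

1.5473

With cut size x, the volume is V(x) = x(18 − 2x)(7 − 2x) for 0 < x < 3.5.
V'(x) = 12x^2 − 100x + 126. Setting V'(x) = 0 gives x ≈ 1.5473 (the root in (0, 3.5)).
V''(x) = 24x − 100 is negative there, so this is the maximum; V ≈ 90.0707.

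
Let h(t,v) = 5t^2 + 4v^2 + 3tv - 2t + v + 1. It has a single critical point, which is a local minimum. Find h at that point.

∂h/∂t = 10t + 3v - 2 = 0 and ∂h/∂v = 3t + 8v + 1 = 0, so (t, v) = (19/71, -16/71).
The Hessian has h_{tt} = 10, h_{vv} = 8, h_{tv} = 3, giving D = 71 > 0 with h_{tt} > 0, so the point is a local minimum.
h(19/71, -16/71) = 44/71.

44/71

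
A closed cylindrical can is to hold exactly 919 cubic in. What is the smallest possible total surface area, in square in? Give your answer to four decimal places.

523.2689

With radius r and height h, πr²h = 919 so h = 919/(πr²), and S(r) = 2πr² + 2πrh = 2πr² + 2·919/r.
S'(r) = 4πr − 2·919/r² = 0 ⇒ r³ = 919/(2π), so r ≈ 5.2688 and h = 2r ≈ 10.5376.
S''(r) = 4π + 4·919/r³ > 0, so this is the minimum; S ≈ 523.2689.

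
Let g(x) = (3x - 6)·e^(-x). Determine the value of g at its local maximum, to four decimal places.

Differentiating with the product rule gives g'(x) = (-3x + 9)·e^(-x). Since e^(-x) > 0, the only critical point is x = 3.
g''(3) has the same sign as -3 < 0, so this is a local maximum.
g(3) = (3)·e^(-3) ≈ 0.1494.

0.1494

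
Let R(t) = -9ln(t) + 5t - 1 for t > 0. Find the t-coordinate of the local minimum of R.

9/5

R'(t) = -9/t + 5 = 0 gives t = 9/5.
R''(t) = 9/t², which is positive for t > 0, so this is a local minimum.
R(9/5) = -9·ln(9/5) + 9 - 1 ≈ 2.7099.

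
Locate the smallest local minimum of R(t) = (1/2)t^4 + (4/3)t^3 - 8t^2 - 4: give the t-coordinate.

R'(t) = 2t^3 + 4t^2 - 16t. Setting R'(t) = 0 gives t ∈ {-4, 0, 2}.
Second-derivative test with R''(t) = 6t^2 + 8t - 16: R''(-4) = 48 > 0 ⇒ local minimum; R''(0) = -16 < 0 ⇒ local maximum; R''(2) = 24 > 0 ⇒ local minimum.
The smallest local minimum is R(-4) = -268/3.

-4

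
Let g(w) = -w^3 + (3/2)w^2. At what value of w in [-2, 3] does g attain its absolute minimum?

3

The derivative is -3w^2 + 3w, which vanishes at w = 0 and w = 1.
Candidates: g(-2) = 14,  g(0) = 0,  g(1) = 1/2,  g(3) = -27/2.
So the minimum is g(3) = -27/2.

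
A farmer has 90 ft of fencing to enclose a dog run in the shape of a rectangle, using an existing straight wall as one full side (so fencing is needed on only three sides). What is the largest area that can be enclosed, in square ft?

Let the sides perpendicular to the wall have length x and the parallel side y, so 2x + y = 90 and the area is A = xy = x(90 − 2x).
A'(x) = 90 − 4x = 0 gives x = 45/2, and A''(x) = −4 < 0 confirms a maximum.
Then y = 90 − 2·45/2 = 45 and A = 2025/2.

2025/2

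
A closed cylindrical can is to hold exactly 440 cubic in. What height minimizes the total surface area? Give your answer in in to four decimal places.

With radius r and height h, πr²h = 440 so h = 440/(πr²), and S(r) = 2πr² + 2πrh = 2πr² + 2·440/r.
S'(r) = 4πr − 2·440/r² = 0 ⇒ r³ = 440/(2π), so r ≈ 4.1218 and h = 2r ≈ 8.2437.
S''(r) = 4π + 4·440/r³ > 0, so this is the minimum; S ≈ 320.2455.

8.2437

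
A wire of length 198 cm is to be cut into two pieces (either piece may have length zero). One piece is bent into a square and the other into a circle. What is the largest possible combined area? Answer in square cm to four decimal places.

Let x be the length used for the square. Square side x/4; circle radius (198−x)/(2π).
A(x) = (x/4)² + π·((198−x)/(2π))² = x²/16 + (198−x)²/(4π) for 0 ≤ x ≤ 198. A'(x) = x/8 − (198−x)/(2π) = 0 gives x = 4·198/(π+4) ≈ 110.8996.
A'' > 0, so the interior critical point is a minimum; the maximum is at an endpoint. A(0) = 3119.7552 and A(198) = 2450.2500, so the largest area is 3119.7552.

3119.7552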